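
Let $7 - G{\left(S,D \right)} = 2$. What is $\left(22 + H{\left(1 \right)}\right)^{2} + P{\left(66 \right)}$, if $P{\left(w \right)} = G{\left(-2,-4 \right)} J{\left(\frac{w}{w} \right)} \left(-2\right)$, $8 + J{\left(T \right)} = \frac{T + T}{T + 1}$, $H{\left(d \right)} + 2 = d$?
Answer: $511$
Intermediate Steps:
$H{\left(d \right)} = -2 + d$
$G{\left(S,D \right)} = 5$ ($G{\left(S,D \right)} = 7 - 2 = 5$)
$J{\left(T \right)} = -8 + \frac{2 T}{1 + T}$ ($J{\left(T \right)} = -8 + \frac{T + T}{T + 1} = -8 + \frac{2 T}{1 + T}$)
$P{\left(w \right)} = 70$ ($P{\left(w \right)} = 5 \frac{2 \left(-4 - 3 \frac{w}{w}\right)}{1 + \frac{w}{w}} \left(-2\right) = 5 \frac{2 \left(-4 - 3\right)}{1 + 1} \left(-2\right) = 5 \frac{2 \left(-4 - 3\right)}{2} \left(-2\right) = 5 \cdot 2 \cdot \frac{1}{2} \left(-7\right) \left(-2\right) = 5 \left(-7\right) \left(-2\right) = \left(-35\right) \left(-2\right) = 70$)
$\left(22 + H{\left(1 \right)}\right)^{2} + P{\left(66 \right)} = \left(22 + \left(-2 + 1\right)\right)^{2} + 70 = \left(22 - 1\right)^{2} + 70 = 21^{2} + 70 = 441 + 70 = 511$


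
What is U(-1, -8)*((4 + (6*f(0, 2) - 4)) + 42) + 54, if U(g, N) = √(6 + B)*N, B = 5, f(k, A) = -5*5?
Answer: 54 + 864*√11 ≈ 2919.6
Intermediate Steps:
f(k, A) = -25
U(g, N) = N*√11 (U(g, N) = √(6 + 5)*N = √11*N = N*√11)
U(-1, -8)*((4 + (6*f(0, 2) - 4)) + 42) + 54 = (-8*√11)*((4 + (6*(-25) - 4)) + 42) + 54 = (-8*√11)*((4 + (-150 - 4)) + 42) + 54 = (-8*√11)*((4 - 154) + 42) + 54 = (-8*√11)*(-150 + 42) + 54 = -8*√11*(-108) + 54 = 864*√11 + 54 = 54 + 864*√11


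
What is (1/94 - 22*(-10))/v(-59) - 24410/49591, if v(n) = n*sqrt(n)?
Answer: -24410/49591 + 20681*I*sqrt(59)/327214 ≈ -0.49223 + 0.48547*I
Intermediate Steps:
v(n) = n**(3/2)
(1/94 - 22*(-10))/v(-59) - 24410/49591 = (1/94 - 22*(-10))/((-59)**(3/2)) - 24410/49591 = (1/94 + 220)/((-59*I*sqrt(59))) - 24410*1/49591 = 20681*(I*sqrt(59)/3481)/94 - 24410/49591 = 20681*I*sqrt(59)/327214 - 24410/49591 = -24410/49591 + 20681*I*sqrt(59)/327214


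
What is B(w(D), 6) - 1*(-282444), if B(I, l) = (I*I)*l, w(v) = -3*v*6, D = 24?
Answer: 1402188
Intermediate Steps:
w(v) = -18*v
B(I, l) = l*I² (B(I, l) = I²*l = l*I²)
B(w(D), 6) - 1*(-282444) = 6*(-18*24)² - 1*(-282444) = 6*(-432)² + 282444 = 6*186624 + 282444 = 1119744 + 282444 = 1402188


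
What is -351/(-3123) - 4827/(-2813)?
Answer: 1784676/976111 ≈ 1.8284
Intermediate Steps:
-351/(-3123) - 4827/(-2813) = -351*(-1/3123) - 4827*(-1/2813) = 39/347 + 4827/2813 = 1784676/976111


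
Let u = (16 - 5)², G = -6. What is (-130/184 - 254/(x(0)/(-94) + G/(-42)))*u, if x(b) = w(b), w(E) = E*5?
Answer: -19800561/92 ≈ -2.1522e+5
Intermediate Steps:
w(E) = 5*E
x(b) = 5*b
u = 121 (u = 11² = 121)
(-130/184 - 254/(x(0)/(-94) + G/(-42)))*u = (-130/184 - 254/((5*0)/(-94) - 6/(-42)))*121 = (-130*1/184 - 254/(0*(-1/94) - 6*(-1/42)))*121 = (-65/92 - 254/(0 + ⅐))*121 = (-65/92 - 254/⅐)*121 = (-65/92 - 254*7)*121 = (-65/92 - 1778)*121 = -163641/92*121 = -19800561/92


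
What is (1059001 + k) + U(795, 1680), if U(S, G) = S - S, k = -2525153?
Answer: -1466152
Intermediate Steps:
U(S, G) = 0
(1059001 + k) + U(795, 1680) = (1059001 - 2525153) + 0 = -1466152 + 0 = -1466152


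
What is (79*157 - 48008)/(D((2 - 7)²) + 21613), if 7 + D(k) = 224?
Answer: -7121/4366 ≈ -1.6310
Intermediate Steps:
D(k) = 217 (D(k) = -7 + 224 = 217)
(79*157 - 48008)/(D((2 - 7)²) + 21613) = (79*157 - 48008)/(217 + 21613) = (12403 - 48008)/21830 = -35605*1/21830 = -7121/4366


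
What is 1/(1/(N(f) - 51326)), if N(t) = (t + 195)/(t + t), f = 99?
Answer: -1693709/33 ≈ -51325.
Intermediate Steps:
N(t) = (195 + t)/(2*t) (N(t) = (195 + t)/((2*t)) = (195 + t)*(1/(2*t)) = (195 + t)/(2*t))
1/(1/(N(f) - 51326)) = 1/(1/((½)*(195 + 99)/99 - 51326)) = 1/(1/((½)*(1/99)*294 - 51326)) = 1/(1/(49/33 - 51326)) = 1/(1/(-1693709/33)) = 1/(-33/1693709) = -1693709/33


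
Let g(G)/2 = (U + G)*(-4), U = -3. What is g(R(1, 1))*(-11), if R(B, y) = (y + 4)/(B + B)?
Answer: -44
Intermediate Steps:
R(B, y) = (4 + y)/(2*B) (R(B, y) = (4 + y)/((2*B)) = (4 + y)*(1/(2*B)) = (4 + y)/(2*B))
g(G) = 24 - 8*G (g(G) = 2*((-3 + G)*(-4)) = 2*(12 - 4*G) = 24 - 8*G)
g(R(1, 1))*(-11) = (24 - 4*(4 + 1)/1)*(-11) = (24 - 4*5)*(-11) = (24 - 8*5/2)*(-11) = (24 - 20)*(-11) = 4*(-11) = -44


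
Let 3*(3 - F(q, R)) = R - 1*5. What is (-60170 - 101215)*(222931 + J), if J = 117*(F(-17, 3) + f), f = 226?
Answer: -40314295770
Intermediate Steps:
F(q, R) = 14/3 - R/3 (F(q, R) = 3 - (R - 1*5)/3 = 3 - (R - 5)/3 = 3 - (-5 + R)/3 = 3 + (5/3 - R/3) = 14/3 - R/3)
J = 26871 (J = 117*((14/3 - ⅓*3) + 226) = 117*((14/3 - 1) + 226) = 117*(11/3 + 226) = 117*(689/3) = 26871)
(-60170 - 101215)*(222931 + J) = (-60170 - 101215)*(222931 + 26871) = -161385*249802 = -40314295770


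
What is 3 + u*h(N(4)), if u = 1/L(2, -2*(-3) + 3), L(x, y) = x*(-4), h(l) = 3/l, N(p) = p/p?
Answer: 21/8 ≈ 2.6250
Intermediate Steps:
N(p) = 1
L(x, y) = -4*x
u = -⅛ (u = 1/(-4*2) = 1/(-8) = -⅛ ≈ -0.12500)
3 + u*h(N(4)) = 3 - 3/(8*1) = 3 - 3/8 = 21/8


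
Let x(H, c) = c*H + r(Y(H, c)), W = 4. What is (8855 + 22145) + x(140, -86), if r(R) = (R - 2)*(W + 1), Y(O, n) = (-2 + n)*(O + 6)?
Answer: -45290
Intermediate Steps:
Y(O, n) = (-2 + n)*(6 + O)
r(R) = -10 + 5*R (r(R) = (R - 2)*(4 + 1) = (-2 + R)*5 = -10 + 5*R)
x(H, c) = -70 - 10*H + 30*c + 6*H*c (x(H, c) = c*H + (-10 + 5*(-12 - 2*H + 6*c + H*c)) = H*c + (-10 + (-60 - 10*H + 30*c + 5*H*c)) = H*c + (-70 - 10*H + 30*c + 5*H*c) = -70 - 10*H + 30*c + 6*H*c)
(8855 + 22145) + x(140, -86) = (8855 + 22145) + (-70 - 10*140 + 30*(-86) + 6*140*(-86)) = 31000 + (-70 - 1400 - 2580 - 72240) = 31000 - 76290 = -45290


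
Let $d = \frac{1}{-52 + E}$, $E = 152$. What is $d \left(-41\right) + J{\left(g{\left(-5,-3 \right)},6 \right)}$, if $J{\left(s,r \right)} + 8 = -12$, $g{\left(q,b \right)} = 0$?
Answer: $- \frac{2041}{100} \approx -20.41$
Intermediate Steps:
$J{\left(s,r \right)} = -20$ ($J{\left(s,r \right)} = -8 - 12 = -20$)
$d = \frac{1}{100}$ ($d = \frac{1}{-52 + 152} = \frac{1}{100} \approx 0.01$)
$d \left(-41\right) + J{\left(g{\left(-5,-3 \right)},6 \right)} = \frac{1}{100} \left(-41\right) - 20 = - \frac{41}{100} - 20 = - \frac{2041}{100}$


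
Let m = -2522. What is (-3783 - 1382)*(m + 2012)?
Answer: 2634150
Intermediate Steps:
(-3783 - 1382)*(m + 2012) = (-3783 - 1382)*(-2522 + 2012) = -5165*(-510) = 2634150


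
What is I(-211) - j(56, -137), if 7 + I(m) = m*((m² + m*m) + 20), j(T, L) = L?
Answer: -18791952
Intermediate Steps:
I(m) = -7 + m*(20 + 2*m²) (I(m) = -7 + m*((m² + m*m) + 20) = -7 + m*((m² + m²) + 20) = -7 + m*(2*m² + 20) = -7 + m*(20 + 2*m²))
I(-211) - j(56, -137) = (-7 + 2*(-211)³ + 20*(-211)) - 1*(-137) = (-7 + 2*(-9393931) - 4220) + 137 = (-7 - 18787862 - 4220) + 137 = -18792089 + 137 = -18791952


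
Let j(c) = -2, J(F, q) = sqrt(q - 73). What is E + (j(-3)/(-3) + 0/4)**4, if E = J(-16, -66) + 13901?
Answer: 1125997/81 + I*sqrt(139) ≈ 13901.0 + 11.79*I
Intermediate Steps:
J(F, q) = sqrt(-73 + q)
E = 13901 + I*sqrt(139) (E = sqrt(-73 - 66) + 13901 = sqrt(-139) + 13901 = I*sqrt(139) + 13901 = 13901 + I*sqrt(139) ≈ 13901.0 + 11.79*I)
E + (j(-3)/(-3) + 0/4)**4 = (13901 + I*sqrt(139)) + (-2/(-3) + 0/4)**4 = (13901 + I*sqrt(139)) + (-2*(-1/3) + 0*(1/4))**4 = (13901 + I*sqrt(139)) + (2/3 + 0)**4 = (13901 + I*sqrt(139)) + (2/3)**4 = (13901 + I*sqrt(139)) + 16/81 = 1125997/81 + I*sqrt(139)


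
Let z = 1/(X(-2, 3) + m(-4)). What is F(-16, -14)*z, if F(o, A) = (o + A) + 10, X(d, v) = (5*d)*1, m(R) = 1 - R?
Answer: 4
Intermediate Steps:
X(d, v) = 5*d
F(o, A) = 10 + A + o (F(o, A) = (A + o) + 10 = 10 + A + o)
z = -1/5 (z = 1/(5*(-2) + (1 - 1*(-4))) = 1/(-10 + (1 + 4)) = 1/(-10 + 5) = 1/(-5) = -1/5 ≈ -0.20000)
F(-16, -14)*z = (10 - 14 - 16)*(-1/5) = -20*(-1/5) = 4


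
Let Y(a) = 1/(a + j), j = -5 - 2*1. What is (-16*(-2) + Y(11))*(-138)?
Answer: -8901/2 ≈ -4450.5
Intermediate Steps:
j = -7 (j = -5 - 2 = -7)
Y(a) = 1/(-7 + a) (Y(a) = 1/(a - 7) = 1/(-7 + a))
(-16*(-2) + Y(11))*(-138) = (-16*(-2) + 1/(-7 + 11))*(-138) = (32 + 1/4)*(-138) = (32 + ¼)*(-138) = (129/4)*(-138) = -8901/2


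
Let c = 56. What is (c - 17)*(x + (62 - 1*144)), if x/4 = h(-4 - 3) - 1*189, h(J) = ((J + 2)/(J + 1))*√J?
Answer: -32682 + 130*I*√7 ≈ -32682.0 + 343.95*I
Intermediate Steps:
h(J) = √J*(2 + J)/(1 + J) (h(J) = ((2 + J)/(1 + J))*√J = √J*(2 + J)/(1 + J))
x = -756 + 10*I*√7/3 (x = 4*(√(-4 - 3)*(2 + (-4 - 3))/(1 + (-4 - 3)) - 1*189) = 4*(√(-7)*(2 - 7)/(1 - 7) - 189) = 4*((I*√7)*(-5)/(-6) - 189) = 4*((I*√7)*(-⅙)*(-5) - 189) = 4*(5*I*√7/6 - 189) = 4*(-189 + 5*I*√7/6) = -756 + 10*I*√7/3 ≈ -756.0 + 8.8192*I)
(c - 17)*(x + (62 - 1*144)) = (56 - 17)*((-756 + 10*I*√7/3) + (62 - 1*144)) = 39*((-756 + 10*I*√7/3) + (62 - 144)) = 39*((-756 + 10*I*√7/3) - 82) = 39*(-838 + 10*I*√7/3) = -32682 + 130*I*√7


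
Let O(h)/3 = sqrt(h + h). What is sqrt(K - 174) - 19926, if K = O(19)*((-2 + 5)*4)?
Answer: -19926 + sqrt(-174 + 36*sqrt(38)) ≈ -19919.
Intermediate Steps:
O(h) = 3*sqrt(2)*sqrt(h) (O(h) = 3*sqrt(h + h) = 3*sqrt(2*h) = 3*(sqrt(2)*sqrt(h)) = 3*sqrt(2)*sqrt(h))
K = 36*sqrt(38) (K = (3*sqrt(2)*sqrt(19))*((-2 + 5)*4) = (3*sqrt(38))*(3*4) = (3*sqrt(38))*12 = 36*sqrt(38) ≈ 221.92)
sqrt(K - 174) - 19926 = sqrt(36*sqrt(38) - 174) - 19926 = sqrt(-174 + 36*sqrt(38)) - 19926 = -19926 + sqrt(-174 + 36*sqrt(38))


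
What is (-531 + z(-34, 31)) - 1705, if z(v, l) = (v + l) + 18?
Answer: -2221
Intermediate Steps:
z(v, l) = 18 + l + v (z(v, l) = (l + v) + 18 = 18 + l + v)
(-531 + z(-34, 31)) - 1705 = (-531 + (18 + 31 - 34)) - 1705 = (-531 + 15) - 1705 = -516 - 1705 = -2221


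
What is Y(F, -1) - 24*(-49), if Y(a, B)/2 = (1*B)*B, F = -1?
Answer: 1178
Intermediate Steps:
Y(a, B) = 2*B² (Y(a, B) = 2*((1*B)*B) = 2*(B*B) = 2*B²)
Y(F, -1) - 24*(-49) = 2*(-1)² - 24*(-49) = 2*1 + 1176 = 2 + 1176 = 1178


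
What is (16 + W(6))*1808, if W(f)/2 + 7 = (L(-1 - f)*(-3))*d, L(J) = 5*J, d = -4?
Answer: -1515104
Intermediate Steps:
W(f) = -134 - 120*f (W(f) = -14 + 2*(((5*(-1 - f))*(-3))*(-4)) = -14 + 2*(((-5 - 5*f)*(-3))*(-4)) = -14 + 2*((15 + 15*f)*(-4)) = -14 + 2*(-60 - 60*f) = -14 + (-120 - 120*f) = -134 - 120*f)
(16 + W(6))*1808 = (16 + (-134 - 120*6))*1808 = (16 + (-134 - 720))*1808 = (16 - 854)*1808 = -838*1808 = -1515104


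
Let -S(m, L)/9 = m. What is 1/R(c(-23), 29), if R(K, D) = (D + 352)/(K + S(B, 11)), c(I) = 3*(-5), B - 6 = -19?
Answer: 34/127 ≈ 0.26772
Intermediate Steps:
B = -13 (B = 6 - 19 = -13)
S(m, L) = -9*m
c(I) = -15
R(K, D) = (352 + D)/(117 + K) (R(K, D) = (D + 352)/(K - 9*(-13)) = (352 + D)/(K + 117) = (352 + D)/(117 + K))
1/R(c(-23), 29) = 1/((352 + 29)/(117 - 15)) = 1/(381/102) = 1/((1/102)*381) = 1/(127/34) = 34/127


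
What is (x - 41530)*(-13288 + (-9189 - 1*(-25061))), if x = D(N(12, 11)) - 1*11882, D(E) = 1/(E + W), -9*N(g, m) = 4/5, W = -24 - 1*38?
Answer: -192809259516/1397 ≈ -1.3802e+8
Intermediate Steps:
W = -62 (W = -24 - 38 = -62)
N(g, m) = -4/45 (N(g, m) = -4/(9*5) = -⅑*⅘ = -4/45)
D(E) = 1/(-62 + E) (D(E) = 1/(E - 62) = 1/(-62 + E))
x = -33198353/2794 (x = 1/(-62 - 4/45) - 1*11882 = 1/(-2794/45) - 11882 = -45/2794 - 11882 = -33198353/2794 ≈ -11882.)
(x - 41530)*(-13288 + (-9189 - 1*(-25061))) = (-33198353/2794 - 41530)*(-13288 + (-9189 - 1*(-25061))) = -149233173*(-13288 + (-9189 + 25061))/2794 = -149233173*(-13288 + 15872)/2794 = -149233173/2794*2584 = -192809259516/1397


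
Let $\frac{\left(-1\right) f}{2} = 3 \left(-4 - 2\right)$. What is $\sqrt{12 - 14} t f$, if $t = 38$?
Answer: $1368 i \sqrt{2} \approx 1934.6 i$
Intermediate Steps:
$f = 36$ ($f = - 2 \cdot 3 \left(-4 - 2\right) = - 2 \cdot 3 \left(-6\right) = \left(-2\right) \left(-18\right) = 36$)
$\sqrt{12 - 14} t f = \sqrt{12 - 14} \cdot 38 \cdot 36 = \sqrt{-2} \cdot 38 \cdot 36 = i \sqrt{2} \cdot 38 \cdot 36 = 38 i \sqrt{2} \cdot 36 = 1368 i \sqrt{2}$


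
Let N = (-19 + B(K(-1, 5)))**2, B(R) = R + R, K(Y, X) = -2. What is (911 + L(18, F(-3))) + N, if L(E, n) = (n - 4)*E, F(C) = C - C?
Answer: 1368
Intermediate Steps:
B(R) = 2*R
F(C) = 0
N = 529 (N = (-19 + 2*(-2))**2 = (-19 - 4)**2 = (-23)**2 = 529)
L(E, n) = E*(-4 + n) (L(E, n) = (-4 + n)*E = E*(-4 + n))
(911 + L(18, F(-3))) + N = (911 + 18*(-4 + 0)) + 529 = (911 + 18*(-4)) + 529 = (911 - 72) + 529 = 839 + 529 = 1368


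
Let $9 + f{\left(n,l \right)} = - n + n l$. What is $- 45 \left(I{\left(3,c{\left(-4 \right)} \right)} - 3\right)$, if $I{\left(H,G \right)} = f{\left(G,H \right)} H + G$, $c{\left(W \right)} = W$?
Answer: $2610$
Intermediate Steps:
$f{\left(n,l \right)} = -9 - n + l n$ ($f{\left(n,l \right)} = -9 + \left(- n + n l\right) = -9 + \left(- n + l n\right) = -9 - n + l n$)
$I{\left(H,G \right)} = G + H \left(-9 - G + G H\right)$ ($I{\left(H,G \right)} = \left(-9 - G + H G\right) H + G = \left(-9 - G + G H\right) H + G = H \left(-9 - G + G H\right) + G = G + H \left(-9 - G + G H\right)$)
$- 45 \left(I{\left(3,c{\left(-4 \right)} \right)} - 3\right) = - 45 \left(\left(-4 - 3 \left(9 - 4 - \left(-4\right) 3\right)\right) - 3\right) = - 45 \left(\left(-4 - 3 \left(9 - 4 + 12\right)\right) - 3\right) = - 45 \left(\left(-4 - 3 \cdot 17\right) - 3\right) = - 45 \left(\left(-4 - 51\right) - 3\right) = - 45 \left(-55 - 3\right) = \left(-45\right) \left(-58\right) = 2610$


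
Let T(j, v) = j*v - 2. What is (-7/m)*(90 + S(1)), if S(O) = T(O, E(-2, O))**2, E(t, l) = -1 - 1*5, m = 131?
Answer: -1078/131 ≈ -8.2290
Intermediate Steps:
E(t, l) = -6 (E(t, l) = -1 - 5 = -6)
T(j, v) = -2 + j*v
S(O) = (-2 - 6*O)**2 (S(O) = (-2 + O*(-6))**2 = (-2 - 6*O)**2)
(-7/m)*(90 + S(1)) = (-7/131)*(90 + 4*(1 + 3*1)**2) = (-7*1/131)*(90 + 4*(1 + 3)**2) = -7*(90 + 4*4**2)/131 = -7*(90 + 4*16)/131 = -7*(90 + 64)/131 = -7/131*154 = -1078/131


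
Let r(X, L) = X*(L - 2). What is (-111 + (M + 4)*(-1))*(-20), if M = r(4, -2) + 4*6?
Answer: 2460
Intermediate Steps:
r(X, L) = X*(-2 + L)
M = 8 (M = 4*(-2 - 2) + 4*6 = 4*(-4) + 24 = -16 + 24 = 8)
(-111 + (M + 4)*(-1))*(-20) = (-111 + (8 + 4)*(-1))*(-20) = (-111 + 12*(-1))*(-20) = (-111 - 12)*(-20) = -123*(-20) = 2460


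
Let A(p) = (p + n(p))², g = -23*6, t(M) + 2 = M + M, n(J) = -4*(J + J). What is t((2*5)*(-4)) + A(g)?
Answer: 933074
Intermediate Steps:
n(J) = -8*J
t(M) = -2 + 2*M (t(M) = -2 + (M + M) = -2 + 2*M)
g = -138
A(p) = 49*p² (A(p) = (p - 8*p)² = (-7*p)² = 49*p²)
t((2*5)*(-4)) + A(g) = (-2 + 2*((2*5)*(-4))) + 49*(-138)² = (-2 + 2*(10*(-4))) + 49*19044 = (-2 + 2*(-40)) + 933156 = (-2 - 80) + 933156 = -82 + 933156 = 933074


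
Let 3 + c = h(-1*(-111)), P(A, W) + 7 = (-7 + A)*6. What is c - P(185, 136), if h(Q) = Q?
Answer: -953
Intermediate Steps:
P(A, W) = -49 + 6*A (P(A, W) = -7 + (-7 + A)*6 = -7 + (-42 + 6*A) = -49 + 6*A)
c = 108 (c = -3 - 1*(-111) = -3 + 111 = 108)
c - P(185, 136) = 108 - (-49 + 6*185) = 108 - (-49 + 1110) = 108 - 1*1061 = 108 - 1061 = -953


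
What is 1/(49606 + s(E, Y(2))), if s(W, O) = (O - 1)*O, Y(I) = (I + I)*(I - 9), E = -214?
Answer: 1/50418 ≈ 1.9834e-5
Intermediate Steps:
Y(I) = 2*I*(-9 + I) (Y(I) = (2*I)*(-9 + I) = 2*I*(-9 + I))
s(W, O) = O*(-1 + O) (s(W, O) = (-1 + O)*O = O*(-1 + O))
1/(49606 + s(E, Y(2))) = 1/(49606 + (2*2*(-9 + 2))*(-1 + 2*2*(-9 + 2))) = 1/(49606 + (2*2*(-7))*(-1 + 2*2*(-7))) = 1/(49606 - 28*(-1 - 28)) = 1/(49606 - 28*(-29)) = 1/(49606 + 812) = 1/50418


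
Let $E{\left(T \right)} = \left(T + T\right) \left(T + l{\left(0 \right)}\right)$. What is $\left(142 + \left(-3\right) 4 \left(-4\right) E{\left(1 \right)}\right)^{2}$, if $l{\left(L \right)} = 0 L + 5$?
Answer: $515524$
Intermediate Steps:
$l{\left(L \right)} = 5$ ($l{\left(L \right)} = 0 + 5 = 5$)
$E{\left(T \right)} = 2 T \left(5 + T\right)$ ($E{\left(T \right)} = \left(T + T\right) \left(T + 5\right) = 2 T \left(5 + T\right)$)
$\left(142 + \left(-3\right) 4 \left(-4\right) E{\left(1 \right)}\right)^{2} = \left(142 + \left(-3\right) 4 \left(-4\right) 2 \cdot 1 \left(5 + 1\right)\right)^{2} = \left(142 + \left(-12\right) \left(-4\right) 2 \cdot 1 \cdot 6\right)^{2} = \left(142 + 48 \cdot 12\right)^{2} = \left(142 + 576\right)^{2} = 718^{2} = 515524$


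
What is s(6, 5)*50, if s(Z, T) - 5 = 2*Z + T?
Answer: 1100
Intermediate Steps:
s(Z, T) = 5 + T + 2*Z (s(Z, T) = 5 + (2*Z + T) = 5 + (T + 2*Z) = 5 + T + 2*Z)
s(6, 5)*50 = (5 + 5 + 2*6)*50 = (5 + 5 + 12)*50 = 22*50 = 1100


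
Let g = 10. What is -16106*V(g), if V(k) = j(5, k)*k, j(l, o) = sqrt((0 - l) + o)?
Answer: -161060*sqrt(5) ≈ -3.6014e+5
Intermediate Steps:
j(l, o) = sqrt(o - l) (j(l, o) = sqrt(-l + o) = sqrt(o - l))
V(k) = k*sqrt(-5 + k) (V(k) = sqrt(k - 1*5)*k = sqrt(k - 5)*k = sqrt(-5 + k)*k = k*sqrt(-5 + k))
-16106*V(g) = -161060*sqrt(-5 + 10) = -161060*sqrt(5)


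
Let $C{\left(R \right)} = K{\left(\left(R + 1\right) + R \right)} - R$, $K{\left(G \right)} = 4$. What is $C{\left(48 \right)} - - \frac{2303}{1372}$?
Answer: $- \frac{1185}{28} \approx -42.321$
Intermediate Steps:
$C{\left(R \right)} = 4 - R$
$C{\left(48 \right)} - - \frac{2303}{1372} = \left(4 - 48\right) - - \frac{2303}{1372} = \left(4 - 48\right) - \left(-2303\right) \frac{1}{1372} = -44 - - \frac{47}{28} = -44 + \frac{47}{28} = - \frac{1185}{28}$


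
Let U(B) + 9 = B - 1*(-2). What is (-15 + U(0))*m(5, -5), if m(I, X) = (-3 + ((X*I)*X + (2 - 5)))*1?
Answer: -2618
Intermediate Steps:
U(B) = -7 + B (U(B) = -9 + (B - 1*(-2)) = -9 + (B + 2) = -9 + (2 + B) = -7 + B)
m(I, X) = -6 + I*X² (m(I, X) = (-3 + ((I*X)*X - 3))*1 = (-3 + (I*X² - 3))*1 = (-3 + (-3 + I*X²))*1 = (-6 + I*X²)*1 = -6 + I*X²)
(-15 + U(0))*m(5, -5) = (-15 + (-7 + 0))*(-6 + 5*(-5)²) = (-15 - 7)*(-6 + 5*25) = -22*(-6 + 125) = -22*119 = -2618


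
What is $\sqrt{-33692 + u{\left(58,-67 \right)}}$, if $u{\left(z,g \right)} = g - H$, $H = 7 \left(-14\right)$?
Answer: $i \sqrt{33661} \approx 183.47 i$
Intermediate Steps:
$H = -98$
$u{\left(z,g \right)} = 98 + g$ ($u{\left(z,g \right)} = g - -98 = g + 98 = 98 + g$)
$\sqrt{-33692 + u{\left(58,-67 \right)}} = \sqrt{-33692 + \left(98 - 67\right)} = \sqrt{-33692 + 31} = \sqrt{-33661} = i \sqrt{33661}$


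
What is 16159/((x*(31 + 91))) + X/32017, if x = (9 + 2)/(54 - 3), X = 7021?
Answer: 2399538185/3906074 ≈ 614.31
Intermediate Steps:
x = 11/51 ≈ 0.21569
16159/((x*(31 + 91))) + X/32017 = 16159/((11*(31 + 91)/51)) + 7021/32017 = 16159/(((11/51)*122)) + 7021*(1/32017) = 16159/(1342/51) + 7021/32017 = 16159*(51/1342) + 7021/32017 = 74919/122 + 7021/32017 = 2399538185/3906074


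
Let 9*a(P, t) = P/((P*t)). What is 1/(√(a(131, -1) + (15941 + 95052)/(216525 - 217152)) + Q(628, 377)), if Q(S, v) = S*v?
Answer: 111334509/26359113096101 - 3*I*√17409073/52718226192202 ≈ 4.2238e-6 - 2.3744e-10*I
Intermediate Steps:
a(P, t) = 1/(9*t) (a(P, t) = (P/((P*t)))/9 = (P*(1/(P*t)))/9 = 1/(9*t))
1/(√(a(131, -1) + (15941 + 95052)/(216525 - 217152)) + Q(628, 377)) = 1/(√((⅑)/(-1) + (15941 + 95052)/(216525 - 217152)) + 628*377) = 1/(√((⅑)*(-1) + 110993/(-627)) + 236756) = 1/(√(-⅑ + 110993*(-1/627)) + 236756) = 1/(√(-⅑ - 110993/627) + 236756) = 1/(√(-333188/1881) + 236756) = 1/(2*I*√17409073/627 + 236756) = 1/(236756 + 2*I*√17409073/627)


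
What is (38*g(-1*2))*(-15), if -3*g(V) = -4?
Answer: -760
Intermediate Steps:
g(V) = 4/3 (g(V) = -⅓*(-4) = 4/3)
(38*g(-1*2))*(-15) = (38*(4/3))*(-15) = (152/3)*(-15) = -760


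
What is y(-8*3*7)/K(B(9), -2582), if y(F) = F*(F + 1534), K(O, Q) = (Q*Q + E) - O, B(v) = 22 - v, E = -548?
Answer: -32784/952309 ≈ -0.034426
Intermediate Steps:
K(O, Q) = -548 + Q² - O (K(O, Q) = (Q*Q - 548) - O = (Q² - 548) - O = (-548 + Q²) - O = -548 + Q² - O)
y(F) = F*(1534 + F)
y(-8*3*7)/K(B(9), -2582) = ((-8*3*7)*(1534 - 8*3*7))/(-548 + (-2582)² - (22 - 1*9)) = ((-24*7)*(1534 - 24*7))/(-548 + 6666724 - (22 - 9)) = (-168*(1534 - 168))/(-548 + 6666724 - 1*13) = (-168*1366)/(-548 + 6666724 - 13) = -229488/6666163 = -229488*1/6666163 = -32784/952309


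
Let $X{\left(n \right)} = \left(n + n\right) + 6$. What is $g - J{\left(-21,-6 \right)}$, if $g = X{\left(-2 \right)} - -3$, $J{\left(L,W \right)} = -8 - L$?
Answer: $-8$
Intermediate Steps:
$X{\left(n \right)} = 6 + 2 n$ ($X{\left(n \right)} = 2 n + 6 = 6 + 2 n$)
$g = 5$ ($g = \left(6 + 2 \left(-2\right)\right) - -3 = \left(6 - 4\right) + 3 = 2 + 3 = 5$)
$g - J{\left(-21,-6 \right)} = 5 - \left(-8 - -21\right) = 5 - \left(-8 + 21\right) = 5 - 13 = -8$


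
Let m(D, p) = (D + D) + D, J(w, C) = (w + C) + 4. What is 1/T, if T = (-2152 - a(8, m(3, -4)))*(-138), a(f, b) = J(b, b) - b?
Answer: 1/298770 ≈ 3.3471e-6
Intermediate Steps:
J(w, C) = 4 + C + w (J(w, C) = (C + w) + 4 = 4 + C + w)
m(D, p) = 3*D (m(D, p) = 2*D + D = 3*D)
a(f, b) = 4 + b (a(f, b) = (4 + b + b) - b = (4 + 2*b) - b = 4 + b)
T = 298770 (T = (-2152 - (4 + 3*3))*(-138) = (-2152 - (4 + 9))*(-138) = (-2152 - 1*13)*(-138) = (-2152 - 13)*(-138) = -2165*(-138) = 298770)
1/T = 1/298770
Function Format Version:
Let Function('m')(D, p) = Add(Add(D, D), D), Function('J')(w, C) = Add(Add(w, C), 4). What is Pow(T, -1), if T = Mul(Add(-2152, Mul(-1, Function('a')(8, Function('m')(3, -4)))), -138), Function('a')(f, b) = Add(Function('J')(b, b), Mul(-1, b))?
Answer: Rational(1, 298770) ≈ 3.3471e-6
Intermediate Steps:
Function('J')(w, C) = Add(4, C, w) (Function('J')(w, C) = Add(Add(C, w), 4) = Add(4, C, w))
Function('m')(D, p) = Mul(3, D) (Function('m')(D, p) = Add(Mul(2, D), D) = Mul(3, D))
Function('a')(f, b) = Add(4, b) (Function('a')(f, b) = Add(Add(4, b, b), Mul(-1, b)) = Add(Add(4, Mul(2, b)), Mul(-1, b)) = Add(4, b))
T = 298770 (T = Mul(Add(-2152, Mul(-1, Add(4, Mul(3, 3)))), -138) = Mul(Add(-2152, Mul(-1, Add(4, 9))), -138) = Mul(Add(-2152, Mul(-1, 13)), -138) = Mul(Add(-2152, -13), -138) = Mul(-2165, -138) = 298770)
Pow(T, -1) = Pow(298770, -1) = Rational(1, 298770)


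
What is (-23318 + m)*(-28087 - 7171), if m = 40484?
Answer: -605238828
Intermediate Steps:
(-23318 + m)*(-28087 - 7171) = (-23318 + 40484)*(-28087 - 7171) = 17166*(-35258) = -605238828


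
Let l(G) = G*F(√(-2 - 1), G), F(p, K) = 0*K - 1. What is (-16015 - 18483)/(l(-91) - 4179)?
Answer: 17249/2044 ≈ 8.4388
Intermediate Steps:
F(p, K) = -1 (F(p, K) = 0 - 1 = -1)
l(G) = -G (l(G) = G*(-1) = -G)
(-16015 - 18483)/(l(-91) - 4179) = (-16015 - 18483)/(-1*(-91) - 4179) = -34498/(91 - 4179) = -34498/(-4088) = -34498*(-1/4088) = 17249/2044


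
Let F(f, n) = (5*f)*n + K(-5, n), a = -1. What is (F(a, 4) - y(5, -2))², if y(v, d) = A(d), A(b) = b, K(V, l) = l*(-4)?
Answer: 1156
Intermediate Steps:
K(V, l) = -4*l
y(v, d) = d
F(f, n) = -4*n + 5*f*n (F(f, n) = (5*f)*n - 4*n = 5*f*n - 4*n = -4*n + 5*f*n)
(F(a, 4) - y(5, -2))² = (4*(-4 + 5*(-1)) - 1*(-2))² = (4*(-4 - 5) + 2)² = (4*(-9) + 2)² = (-36 + 2)² = (-34)² = 1156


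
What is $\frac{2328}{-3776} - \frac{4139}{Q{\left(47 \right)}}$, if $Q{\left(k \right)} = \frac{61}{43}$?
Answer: $- \frac{84022895}{28792} \approx -2918.3$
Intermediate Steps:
$Q{\left(k \right)} = \frac{61}{43}$ ($Q{\left(k \right)} = 61 \cdot \frac{1}{43} = \frac{61}{43}$)
$\frac{2328}{-3776} - \frac{4139}{Q{\left(47 \right)}} = \frac{2328}{-3776} - \frac{4139}{\frac{61}{43}} = 2328 \left(- \frac{1}{3776}\right) - \frac{177977}{61} = - \frac{291}{472} - \frac{177977}{61} = - \frac{84022895}{28792}$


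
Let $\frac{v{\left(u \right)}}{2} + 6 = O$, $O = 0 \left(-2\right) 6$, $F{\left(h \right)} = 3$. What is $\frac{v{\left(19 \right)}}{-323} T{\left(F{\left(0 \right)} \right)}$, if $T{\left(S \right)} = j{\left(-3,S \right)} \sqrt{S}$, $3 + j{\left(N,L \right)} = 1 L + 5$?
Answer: $\frac{60 \sqrt{3}}{323} \approx 0.32174$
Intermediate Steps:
$j{\left(N,L \right)} = 2 + L$ ($j{\left(N,L \right)} = -3 + \left(1 L + 5\right) = -3 + \left(L + 5\right) = -3 + \left(5 + L\right) = 2 + L$)
$T{\left(S \right)} = \sqrt{S} \left(2 + S\right)$ ($T{\left(S \right)} = \left(2 + S\right) \sqrt{S} = \sqrt{S} \left(2 + S\right)$)
$O = 0$ ($O = 0 \cdot 6 = 0$)
$v{\left(u \right)} = -12$ ($v{\left(u \right)} = -12 + 2 \cdot 0 = -12 + 0 = -12$)
$\frac{v{\left(19 \right)}}{-323} T{\left(F{\left(0 \right)} \right)} = - \frac{12}{-323} \sqrt{3} \left(2 + 3\right) = \left(-12\right) \left(- \frac{1}{323}\right) \sqrt{3} \cdot 5 = \frac{12 \cdot 5 \sqrt{3}}{323} = \frac{60 \sqrt{3}}{323}$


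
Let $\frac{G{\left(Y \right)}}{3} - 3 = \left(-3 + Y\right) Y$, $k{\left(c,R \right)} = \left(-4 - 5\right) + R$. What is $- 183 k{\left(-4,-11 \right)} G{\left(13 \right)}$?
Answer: $1460340$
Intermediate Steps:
$k{\left(c,R \right)} = -9 + R$
$G{\left(Y \right)} = 9 + 3 Y \left(-3 + Y\right)$ ($G{\left(Y \right)} = 9 + 3 \left(-3 + Y\right) Y = 9 + 3 Y \left(-3 + Y\right)$)
$- 183 k{\left(-4,-11 \right)} G{\left(13 \right)} = - 183 \left(-9 - 11\right) \left(9 - 117 + 3 \cdot 13^{2}\right) = \left(-183\right) \left(-20\right) \left(9 - 117 + 3 \cdot 169\right) = 3660 \left(9 - 117 + 507\right) = 3660 \cdot 399 = 1460340$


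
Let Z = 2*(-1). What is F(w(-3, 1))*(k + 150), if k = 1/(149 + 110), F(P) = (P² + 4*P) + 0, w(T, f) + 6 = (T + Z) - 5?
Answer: 7459392/259 ≈ 28801.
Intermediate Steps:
Z = -2
w(T, f) = -13 + T (w(T, f) = -6 + ((T - 2) - 5) = -6 + ((-2 + T) - 5) = -6 + (-7 + T) = -13 + T)
F(P) = P² + 4*P
k = 1/259 ≈ 0.0038610
F(w(-3, 1))*(k + 150) = ((-13 - 3)*(4 + (-13 - 3)))*(1/259 + 150) = -16*(4 - 16)*(38851/259) = -16*(-12)*(38851/259) = 192*(38851/259) = 7459392/259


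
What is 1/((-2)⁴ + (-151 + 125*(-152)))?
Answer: -1/19135 ≈ -5.2260e-5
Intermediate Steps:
1/((-2)⁴ + (-151 + 125*(-152))) = 1/(16 + (-151 - 19000)) = 1/(16 - 19151) = 1/(-19135) = -1/19135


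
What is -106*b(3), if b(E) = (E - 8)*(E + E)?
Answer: 3180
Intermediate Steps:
b(E) = 2*E*(-8 + E) (b(E) = (-8 + E)*(2*E) = 2*E*(-8 + E))
-106*b(3) = -212*3*(-8 + 3) = -212*3*(-5) = -106*(-30) = 3180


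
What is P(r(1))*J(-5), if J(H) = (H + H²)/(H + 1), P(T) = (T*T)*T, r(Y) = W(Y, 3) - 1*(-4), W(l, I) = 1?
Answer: -625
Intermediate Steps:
r(Y) = 5 (r(Y) = 1 - 1*(-4) = 1 + 4 = 5)
P(T) = T³ (P(T) = T²*T = T³)
J(H) = (H + H²)/(1 + H)
P(r(1))*J(-5) = 5³*(-5) = 125*(-5) = -625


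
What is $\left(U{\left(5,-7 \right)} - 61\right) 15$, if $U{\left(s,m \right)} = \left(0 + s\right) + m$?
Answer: $-945$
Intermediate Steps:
$U{\left(s,m \right)} = m + s$ ($U{\left(s,m \right)} = s + m = m + s$)
$\left(U{\left(5,-7 \right)} - 61\right) 15 = \left(\left(-7 + 5\right) - 61\right) 15 = \left(-2 - 61\right) 15 = \left(-63\right) 15 = -945$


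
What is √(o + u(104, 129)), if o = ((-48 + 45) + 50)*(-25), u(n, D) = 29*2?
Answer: I*√1117 ≈ 33.422*I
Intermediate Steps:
u(n, D) = 58
o = -1175 (o = (-3 + 50)*(-25) = 47*(-25) = -1175)
√(o + u(104, 129)) = √(-1175 + 58) = √(-1117) = I*√1117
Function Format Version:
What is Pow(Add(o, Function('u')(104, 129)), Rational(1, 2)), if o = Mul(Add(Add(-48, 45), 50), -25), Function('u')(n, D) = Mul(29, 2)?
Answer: Mul(I, Pow(1117, Rational(1, 2))) ≈ Mul(33.422, I)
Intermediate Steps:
Function('u')(n, D) = 58
o = -1175 (o = Mul(Add(-3, 50), -25) = Mul(47, -25) = -1175)
Pow(Add(o, Function('u')(104, 129)), Rational(1, 2)) = Pow(Add(-1175, 58), Rational(1, 2)) = Pow(-1117, Rational(1, 2)) = Mul(I, Pow(1117, Rational(1, 2)))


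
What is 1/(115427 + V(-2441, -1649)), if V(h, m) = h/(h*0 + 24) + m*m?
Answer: 24/68028631 ≈ 3.5279e-7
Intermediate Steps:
V(h, m) = m² + h/24 (V(h, m) = h/(0 + 24) + m² = h/24 + m² = m² + h/24)
1/(115427 + V(-2441, -1649)) = 1/(115427 + ((-1649)² + (1/24)*(-2441))) = 1/(115427 + (2719201 - 2441/24)) = 1/(115427 + 65258383/24) = 1/(68028631/24) = 24/68028631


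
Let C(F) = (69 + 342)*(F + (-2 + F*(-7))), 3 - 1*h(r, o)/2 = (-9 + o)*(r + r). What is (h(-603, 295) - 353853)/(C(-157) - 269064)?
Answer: 111995/39092 ≈ 2.8649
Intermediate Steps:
h(r, o) = 6 - 4*r*(-9 + o) (h(r, o) = 6 - 2*(-9 + o)*(r + r) = 6 - 2*(-9 + o)*2*r = 6 - 4*r*(-9 + o))
C(F) = -822 - 2466*F (C(F) = 411*(F + (-2 - 7*F)) = 411*(-2 - 6*F) = -822 - 2466*F)
(h(-603, 295) - 353853)/(C(-157) - 269064) = ((6 + 36*(-603) - 4*295*(-603)) - 353853)/((-822 - 2466*(-157)) - 269064) = ((6 - 21708 + 711540) - 353853)/((-822 + 387162) - 269064) = (689838 - 353853)/(386340 - 269064) = 335985/117276 = 335985*(1/117276) = 111995/39092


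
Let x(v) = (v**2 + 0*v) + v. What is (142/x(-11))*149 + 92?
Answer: 15639/55 ≈ 284.35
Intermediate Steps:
x(v) = v + v**2 (x(v) = (v**2 + 0) + v = v**2 + v = v + v**2)
(142/x(-11))*149 + 92 = (142/((-11*(1 - 11))))*149 + 92 = (142/((-11*(-10))))*149 + 92 = (142/110)*149 + 92 = (142*(1/110))*149 + 92 = (71/55)*149 + 92 = 10579/55 + 92 = 15639/55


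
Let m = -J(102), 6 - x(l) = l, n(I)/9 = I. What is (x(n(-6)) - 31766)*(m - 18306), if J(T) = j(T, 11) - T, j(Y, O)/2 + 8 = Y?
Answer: 583136752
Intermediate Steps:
j(Y, O) = -16 + 2*Y
J(T) = -16 + T (J(T) = (-16 + 2*T) - T = -16 + T)
n(I) = 9*I
x(l) = 6 - l
m = -86 (m = -(-16 + 102) = -1*86 = -86)
(x(n(-6)) - 31766)*(m - 18306) = ((6 - 9*(-6)) - 31766)*(-86 - 18306) = ((6 - 1*(-54)) - 31766)*(-18392) = ((6 + 54) - 31766)*(-18392) = (60 - 31766)*(-18392) = -31706*(-18392) = 583136752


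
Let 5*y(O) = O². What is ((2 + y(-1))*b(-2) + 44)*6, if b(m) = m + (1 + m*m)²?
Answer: 2838/5 ≈ 567.60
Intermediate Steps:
y(O) = O²/5
b(m) = m + (1 + m²)²
((2 + y(-1))*b(-2) + 44)*6 = ((2 + (⅕)*(-1)²)*(-2 + (1 + (-2)²)²) + 44)*6 = ((2 + (⅕)*1)*(-2 + (1 + 4)²) + 44)*6 = ((2 + ⅕)*(-2 + 5²) + 44)*6 = (11*(-2 + 25)/5 + 44)*6 = ((11/5)*23 + 44)*6 = (253/5 + 44)*6 = (473/5)*6 = 2838/5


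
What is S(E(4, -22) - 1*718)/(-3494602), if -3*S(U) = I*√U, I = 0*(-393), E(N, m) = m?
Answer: 0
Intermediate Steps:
I = 0
S(U) = 0 (S(U) = -0*√U = -⅓*0 = 0)
S(E(4, -22) - 1*718)/(-3494602) = 0/(-3494602) = 0*(-1/3494602) = 0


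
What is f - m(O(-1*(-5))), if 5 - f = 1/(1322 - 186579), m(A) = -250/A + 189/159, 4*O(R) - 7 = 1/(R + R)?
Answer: 100843169657/697122091 ≈ 144.66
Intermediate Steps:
O(R) = 7/4 + 1/(8*R) (O(R) = 7/4 + 1/(4*(R + R)) = 7/4 + 1/(4*((2*R))) = 7/4 + (1/(2*R))/4 = 7/4 + 1/(8*R))
m(A) = 63/53 - 250/A (m(A) = -250/A + 189*(1/159) = -250/A + 63/53 = 63/53 - 250/A)
f = 926286/185257 (f = 5 - 1/(1322 - 186579) = 5 - 1/(-185257) = 5 - 1*(-1/185257) = 5 + 1/185257 = 926286/185257 ≈ 5.0000)
f - m(O(-1*(-5))) = 926286/185257 - (63/53 - 250*40/(1 + 14*(-1*(-5)))) = 926286/185257 - (63/53 - 250*40/(1 + 14*5)) = 926286/185257 - (63/53 - 250*40/(1 + 70)) = 926286/185257 - (63/53 - 250/((⅛)*(⅕)*71)) = 926286/185257 - (63/53 - 250/71/40) = 926286/185257 - (63/53 - 250*40/71) = 926286/185257 - (63/53 - 10000/71) = 926286/185257 - 1*(-525527/3763) = 926286/185257 + 525527/3763 = 100843169657/697122091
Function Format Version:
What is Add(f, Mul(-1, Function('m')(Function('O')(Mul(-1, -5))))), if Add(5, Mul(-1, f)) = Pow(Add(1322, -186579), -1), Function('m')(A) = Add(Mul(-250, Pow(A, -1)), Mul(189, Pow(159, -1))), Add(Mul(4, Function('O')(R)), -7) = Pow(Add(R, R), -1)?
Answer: Rational(100843169657, 697122091) ≈ 144.66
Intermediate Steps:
Function('O')(R) = Add(Rational(7, 4), Mul(Rational(1, 8), Pow(R, -1))) (Function('O')(R) = Add(Rational(7, 4), Mul(Rational(1, 4), Pow(Add(R, R), -1))) = Add(Rational(7, 4), Mul(Rational(1, 4), Pow(Mul(2, R), -1))) = Add(Rational(7, 4), Mul(Rational(1, 4), Mul(Rational(1, 2), Pow(R, -1)))) = Add(Rational(7, 4), Mul(Rational(1, 8), Pow(R, -1))))
Function('m')(A) = Add(Rational(63, 53), Mul(-250, Pow(A, -1))) (Function('m')(A) = Add(Mul(-250, Pow(A, -1)), Mul(189, Rational(1, 159))) = Add(Mul(-250, Pow(A, -1)), Rational(63, 53)) = Add(Rational(63, 53), Mul(-250, Pow(A, -1))))
f = Rational(926286, 185257) (f = Add(5, Mul(-1, Pow(Add(1322, -186579), -1))) = Add(5, Mul(-1, Pow(-185257, -1))) = Add(5, Mul(-1, Rational(-1, 185257))) = Add(5, Rational(1, 185257)) = Rational(926286, 185257) ≈ 5.0000)
Add(f, Mul(-1, Function('m')(Function('O')(Mul(-1, -5))))) = Add(Rational(926286, 185257), Mul(-1, Add(Rational(63, 53), Mul(-250, Pow(Mul(Rational(1, 8), Pow(Mul(-1, -5), -1), Add(1, Mul(14, Mul(-1, -5)))), -1))))) = Add(Rational(926286, 185257), Mul(-1, Add(Rational(63, 53), Mul(-250, Pow(Mul(Rational(1, 8), Pow(5, -1), Add(1, Mul(14, 5))), -1))))) = Add(Rational(926286, 185257), Mul(-1, Add(Rational(63, 53), Mul(-250, Pow(Mul(Rational(1, 8), Rational(1, 5), Add(1, 70)), -1))))) = Add(Rational(926286, 185257), Mul(-1, Add(Rational(63, 53), Mul(-250, Pow(Mul(Rational(1, 8), Rational(1, 5), 71), -1))))) = Add(Rational(926286, 185257), Mul(-1, Add(Rational(63, 53), Mul(-250, Pow(Rational(71, 40), -1))))) = Add(Rational(926286, 185257), Mul(-1, Add(Rational(63, 53), Mul(-250, Rational(40, 71))))) = Add(Rational(926286, 185257), Mul(-1, Add(Rational(63, 53), Rational(-10000, 71)))) = Add(Rational(926286, 185257), Mul(-1, Rational(-525527, 3763))) = Add(Rational(926286, 185257), Rational(525527, 3763)) = Rational(100843169657, 697122091)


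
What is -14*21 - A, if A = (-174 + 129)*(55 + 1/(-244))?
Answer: 532119/244 ≈ 2180.8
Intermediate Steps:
A = -603855/244 (A = -45*(55 - 1/244) = -45*13419/244 = -603855/244 ≈ -2474.8)
-14*21 - A = -14*21 - 1*(-603855/244) = -294 + 603855/244 = 532119/244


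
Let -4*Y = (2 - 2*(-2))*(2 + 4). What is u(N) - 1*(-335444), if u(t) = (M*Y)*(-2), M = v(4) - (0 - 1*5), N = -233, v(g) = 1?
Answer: 335552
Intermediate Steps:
M = 6 (M = 1 - (0 - 1*5) = 1 - (0 - 5) = 1 - 1*(-5) = 1 + 5 = 6)
Y = -9 (Y = -(2 - 2*(-2))*(2 + 4)/4 = -(2 + 4)*6/4 = -3*6/2 = -¼*36 = -9)
u(t) = 108 (u(t) = (6*(-9))*(-2) = -54*(-2) = 108)
u(N) - 1*(-335444) = 108 - 1*(-335444) = 108 + 335444 = 335552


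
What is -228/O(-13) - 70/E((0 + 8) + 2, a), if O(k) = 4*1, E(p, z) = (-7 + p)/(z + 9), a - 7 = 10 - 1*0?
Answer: -1991/3 ≈ -663.67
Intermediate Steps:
a = 17 (a = 7 + (10 - 1*0) = 7 + (10 + 0) = 7 + 10 = 17)
E(p, z) = (-7 + p)/(9 + z)
O(k) = 4
-228/O(-13) - 70/E((0 + 8) + 2, a) = -228/4 - 70*(9 + 17)/(-7 + ((0 + 8) + 2)) = -228*¼ - 70*26/(-7 + (8 + 2)) = -57 - 70*26/(-7 + 10) = -57 - 70/((1/26)*3) = -57 - 70/3/26 = -57 - 70*26/3 = -57 - 1820/3 = -1991/3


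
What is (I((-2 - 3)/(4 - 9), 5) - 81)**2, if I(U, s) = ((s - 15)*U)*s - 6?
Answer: 18769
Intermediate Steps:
I(U, s) = -6 + U*s*(-15 + s) (I(U, s) = ((-15 + s)*U)*s - 6 = (U*(-15 + s))*s - 6 = U*s*(-15 + s) - 6 = -6 + U*s*(-15 + s))
(I((-2 - 3)/(4 - 9), 5) - 81)**2 = ((-6 + ((-2 - 3)/(4 - 9))*5**2 - 15*(-2 - 3)/(4 - 9)*5) - 81)**2 = ((-6 - 5/(-5)*25 - 15*(-5/(-5))*5) - 81)**2 = ((-6 - 5*(-1/5)*25 - 15*(-5*(-1/5))*5) - 81)**2 = ((-6 + 1*25 - 15*1*5) - 81)**2 = ((-6 + 25 - 75) - 81)**2 = (-56 - 81)**2 = (-137)**2 = 18769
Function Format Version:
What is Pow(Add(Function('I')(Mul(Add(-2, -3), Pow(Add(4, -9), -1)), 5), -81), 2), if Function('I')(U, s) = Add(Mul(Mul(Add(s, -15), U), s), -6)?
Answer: 18769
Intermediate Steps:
Function('I')(U, s) = Add(-6, Mul(U, s, Add(-15, s))) (Function('I')(U, s) = Add(Mul(Mul(Add(-15, s), U), s), -6) = Add(Mul(Mul(U, Add(-15, s)), s), -6) = Add(Mul(U, s, Add(-15, s)), -6) = Add(-6, Mul(U, s, Add(-15, s))))
Pow(Add(Function('I')(Mul(Add(-2, -3), Pow(Add(4, -9), -1)), 5), -81), 2) = Pow(Add(Add(-6, Mul(Mul(Add(-2, -3), Pow(Add(4, -9), -1)), Pow(5, 2)), Mul(-15, Mul(Add(-2, -3), Pow(Add(4, -9), -1)), 5)), -81), 2) = Pow(Add(Add(-6, Mul(Mul(-5, Pow(-5, -1)), 25), Mul(-15, Mul(-5, Pow(-5, -1)), 5)), -81), 2) = Pow(Add(Add(-6, Mul(Mul(-5, Rational(-1, 5)), 25), Mul(-15, Mul(-5, Rational(-1, 5)), 5)), -81), 2) = Pow(Add(Add(-6, Mul(1, 25), Mul(-15, 1, 5)), -81), 2) = Pow(Add(Add(-6, 25, -75), -81), 2) = Pow(Add(-56, -81), 2) = Pow(-137, 2) = 18769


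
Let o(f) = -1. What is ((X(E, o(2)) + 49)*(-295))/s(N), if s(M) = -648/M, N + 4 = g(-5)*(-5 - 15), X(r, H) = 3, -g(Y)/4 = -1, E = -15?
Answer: -53690/27 ≈ -1988.5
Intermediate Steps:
g(Y) = 4 (g(Y) = -4*(-1) = 4)
N = -84 (N = -4 + 4*(-5 - 15) = -4 + 4*(-20) = -4 - 80 = -84)
((X(E, o(2)) + 49)*(-295))/s(N) = ((3 + 49)*(-295))/((-648/(-84))) = (52*(-295))/((-648*(-1/84))) = -15340/54/7 = -15340*7/54 = -53690/27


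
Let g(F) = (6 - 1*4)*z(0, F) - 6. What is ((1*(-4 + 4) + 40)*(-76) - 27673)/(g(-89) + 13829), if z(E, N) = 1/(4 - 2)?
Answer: -30713/13824 ≈ -2.2217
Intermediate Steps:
z(E, N) = 1/2
g(F) = -5 (g(F) = (6 - 1*4)*(1/2) - 6 = (6 - 4)*(1/2) - 6 = 2*(1/2) - 6 = 1 - 6 = -5)
((1*(-4 + 4) + 40)*(-76) - 27673)/(g(-89) + 13829) = ((1*(-4 + 4) + 40)*(-76) - 27673)/(-5 + 13829) = ((1*0 + 40)*(-76) - 27673)/13824 = ((0 + 40)*(-76) - 27673)*(1/13824) = (40*(-76) - 27673)*(1/13824) = (-3040 - 27673)*(1/13824) = -30713*1/13824 = -30713/13824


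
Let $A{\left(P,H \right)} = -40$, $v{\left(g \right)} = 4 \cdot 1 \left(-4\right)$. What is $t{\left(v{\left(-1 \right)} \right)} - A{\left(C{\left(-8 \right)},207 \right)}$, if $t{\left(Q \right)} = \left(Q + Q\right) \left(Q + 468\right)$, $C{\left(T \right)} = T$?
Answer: $-14424$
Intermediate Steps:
$v{\left(g \right)} = -16$ ($v{\left(g \right)} = 4 \left(-4\right) = -16$)
$t{\left(Q \right)} = 2 Q \left(468 + Q\right)$
$t{\left(v{\left(-1 \right)} \right)} - A{\left(C{\left(-8 \right)},207 \right)} = 2 \left(-16\right) \left(468 - 16\right) - -40 = 2 \left(-16\right) 452 + 40 = -14464 + 40 = -14424$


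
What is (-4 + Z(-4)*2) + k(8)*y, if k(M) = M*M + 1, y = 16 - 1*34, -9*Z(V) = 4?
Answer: -10574/9 ≈ -1174.9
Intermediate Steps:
Z(V) = -4/9 (Z(V) = -⅑*4 = -4/9)
y = -18 (y = 16 - 34 = -18)
k(M) = 1 + M² (k(M) = M² + 1 = 1 + M²)
(-4 + Z(-4)*2) + k(8)*y = (-4 - 4/9*2) + (1 + 8²)*(-18) = (-4 - 8/9) + (1 + 64)*(-18) = -44/9 + 65*(-18) = -44/9 - 1170 = -10574/9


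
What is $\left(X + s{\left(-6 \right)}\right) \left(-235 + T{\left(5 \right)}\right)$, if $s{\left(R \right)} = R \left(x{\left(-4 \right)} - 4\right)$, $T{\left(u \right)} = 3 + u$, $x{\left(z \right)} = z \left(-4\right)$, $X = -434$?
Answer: $114862$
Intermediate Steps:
$x{\left(z \right)} = - 4 z$
$s{\left(R \right)} = 12 R$ ($s{\left(R \right)} = R \left(\left(-4\right) \left(-4\right) - 4\right) = R \left(16 - 4\right) = R 12 = 12 R$)
$\left(X + s{\left(-6 \right)}\right) \left(-235 + T{\left(5 \right)}\right) = \left(-434 + 12 \left(-6\right)\right) \left(-235 + \left(3 + 5\right)\right) = \left(-434 - 72\right) \left(-235 + 8\right) = \left(-506\right) \left(-227\right) = 114862$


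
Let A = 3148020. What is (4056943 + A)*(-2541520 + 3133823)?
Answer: 4267521199789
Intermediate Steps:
(4056943 + A)*(-2541520 + 3133823) = (4056943 + 3148020)*(-2541520 + 3133823) = 7204963*592303 = 4267521199789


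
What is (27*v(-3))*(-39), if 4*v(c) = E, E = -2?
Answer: 1053/2 ≈ 526.50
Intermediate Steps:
v(c) = -1/2 (v(c) = (1/4)*(-2) = -1/2)
(27*v(-3))*(-39) = (27*(-1/2))*(-39) = -27/2*(-39) = 1053/2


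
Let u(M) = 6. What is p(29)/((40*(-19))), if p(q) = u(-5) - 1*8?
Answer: 1/380 ≈ 0.0026316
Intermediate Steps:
p(q) = -2 (p(q) = 6 - 1*8 = 6 - 8 = -2)
p(29)/((40*(-19))) = -2/(40*(-19)) = -2/(-760) = -2*(-1/760) = 1/380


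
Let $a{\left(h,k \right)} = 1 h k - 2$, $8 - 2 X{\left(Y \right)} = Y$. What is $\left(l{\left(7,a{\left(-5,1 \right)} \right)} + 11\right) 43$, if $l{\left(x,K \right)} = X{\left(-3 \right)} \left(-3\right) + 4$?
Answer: $- \frac{129}{2} \approx -64.5$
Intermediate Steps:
$X{\left(Y \right)} = 4 - \frac{Y}{2}$
$a{\left(h,k \right)} = -2 + h k$ ($a{\left(h,k \right)} = h k - 2 = -2 + h k$)
$l{\left(x,K \right)} = - \frac{25}{2}$ ($l{\left(x,K \right)} = \left(4 - - \frac{3}{2}\right) \left(-3\right) + 4 = \left(4 + \frac{3}{2}\right) \left(-3\right) + 4 = \frac{11}{2} \left(-3\right) + 4 = - \frac{33}{2} + 4 = - \frac{25}{2}$)
$\left(l{\left(7,a{\left(-5,1 \right)} \right)} + 11\right) 43 = \left(- \frac{25}{2} + 11\right) 43 = \left(- \frac{3}{2}\right) 43 = - \frac{129}{2}$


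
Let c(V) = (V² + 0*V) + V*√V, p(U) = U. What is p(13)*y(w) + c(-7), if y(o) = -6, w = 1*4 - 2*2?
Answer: -29 - 7*I*√7 ≈ -29.0 - 18.52*I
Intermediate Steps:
w = 0 (w = 4 - 4 = 0)
c(V) = V² + V^(3/2) (c(V) = (V² + 0) + V^(3/2) = V² + V^(3/2))
p(13)*y(w) + c(-7) = 13*(-6) + ((-7)² + (-7)^(3/2)) = -78 + (49 - 7*I*√7) = -29 - 7*I*√7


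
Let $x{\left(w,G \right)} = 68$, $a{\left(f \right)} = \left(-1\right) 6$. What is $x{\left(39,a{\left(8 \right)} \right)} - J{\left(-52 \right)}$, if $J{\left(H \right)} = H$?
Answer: $120$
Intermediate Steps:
$a{\left(f \right)} = -6$
$x{\left(39,a{\left(8 \right)} \right)} - J{\left(-52 \right)} = 68 - -52 = 68 + 52 = 120$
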